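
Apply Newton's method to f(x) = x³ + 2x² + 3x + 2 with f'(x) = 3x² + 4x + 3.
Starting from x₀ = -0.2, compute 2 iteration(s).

f(x) = x³ + 2x² + 3x + 2
f'(x) = 3x² + 4x + 3
x₀ = -0.2

Newton-Raphson formula: x_{n+1} = x_n - f(x_n)/f'(x_n)

Iteration 1:
  f(-0.200000) = 1.472000
  f'(-0.200000) = 2.320000
  x_1 = -0.200000 - 1.472000/2.320000 = -0.834483
Iteration 2:
  f(-0.834483) = 0.308173
  f'(-0.834483) = 1.751153
  x_2 = -0.834483 - 0.308173/1.751153 = -1.010466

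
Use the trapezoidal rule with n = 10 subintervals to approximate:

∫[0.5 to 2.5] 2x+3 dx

f(x) = 2x+3
a = 0.5, b = 2.5, n = 10
h = (b - a)/n = 0.200000

Trapezoidal rule: (h/2)[f(x₀) + 2f(x₁) + 2f(x₂) + ... + f(xₙ)]

x_0 = 0.5000, f(x_0) = 4.000000, coefficient = 1
x_1 = 0.7000, f(x_1) = 4.400000, coefficient = 2
x_2 = 0.9000, f(x_2) = 4.800000, coefficient = 2
x_3 = 1.1000, f(x_3) = 5.200000, coefficient = 2
x_4 = 1.3000, f(x_4) = 5.600000, coefficient = 2
x_5 = 1.5000, f(x_5) = 6.000000, coefficient = 2
x_6 = 1.7000, f(x_6) = 6.400000, coefficient = 2
x_7 = 1.9000, f(x_7) = 6.800000, coefficient = 2
x_8 = 2.1000, f(x_8) = 7.200000, coefficient = 2
x_9 = 2.3000, f(x_9) = 7.600000, coefficient = 2
x_10 = 2.5000, f(x_10) = 8.000000, coefficient = 1

I ≈ (0.200000/2) × 120.000000 = 12.000000
Exact value: 12.000000
Error: 0.000000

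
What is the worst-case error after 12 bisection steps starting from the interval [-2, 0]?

Bisection error bound: |error| ≤ (b-a)/2^n
|error| ≤ (0 - (-2))/2^12 = 2/2^12
|error| ≤ 0.0004882812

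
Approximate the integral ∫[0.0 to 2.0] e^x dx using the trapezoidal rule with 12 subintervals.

f(x) = e^x
a = 0.0, b = 2.0, n = 12
h = (b - a)/n = 0.166667

Trapezoidal rule: (h/2)[f(x₀) + 2f(x₁) + 2f(x₂) + ... + f(xₙ)]

x_0 = 0.0000, f(x_0) = 1.000000, coefficient = 1
x_1 = 0.1667, f(x_1) = 1.181360, coefficient = 2
x_2 = 0.3333, f(x_2) = 1.395612, coefficient = 2
x_3 = 0.5000, f(x_3) = 1.648721, coefficient = 2
x_4 = 0.6667, f(x_4) = 1.947734, coefficient = 2
x_5 = 0.8333, f(x_5) = 2.300976, coefficient = 2
x_6 = 1.0000, f(x_6) = 2.718282, coefficient = 2
x_7 = 1.1667, f(x_7) = 3.211271, coefficient = 2
x_8 = 1.3333, f(x_8) = 3.793668, coefficient = 2
x_9 = 1.5000, f(x_9) = 4.481689, coefficient = 2
x_10 = 1.6667, f(x_10) = 5.294490, coefficient = 2
x_11 = 1.8333, f(x_11) = 6.254701, coefficient = 2
x_12 = 2.0000, f(x_12) = 7.389056, coefficient = 1

I ≈ (0.166667/2) × 76.846065 = 6.403839
Exact value: 6.389056
Error: 0.014783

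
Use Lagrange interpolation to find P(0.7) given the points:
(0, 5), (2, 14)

Lagrange interpolation formula:
P(x) = Σ yᵢ × Lᵢ(x)
where Lᵢ(x) = Π_{j≠i} (x - xⱼ)/(xᵢ - xⱼ)

L_0(0.7) = (0.7 - 2)/(0 - 2) = 0.650000
L_1(0.7) = (0.7 - 0)/(2 - 0) = 0.350000

P(0.7) = 5×L_0(0.7) + 14×L_1(0.7)
P(0.7) = 8.150000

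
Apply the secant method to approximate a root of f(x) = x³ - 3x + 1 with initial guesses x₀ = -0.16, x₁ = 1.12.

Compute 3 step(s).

f(x) = x³ - 3x + 1
x₀ = -0.16, x₁ = 1.12

Secant formula: x_{n+1} = x_n - f(x_n)(x_n - x_{n-1})/(f(x_n) - f(x_{n-1}))

Iteration 1:
  f(-0.160000) = 1.475904
  f(1.120000) = -0.955072
  x_2 = 1.120000 - (-0.955072)×(1.120000 - (-0.160000))/(-0.955072 - 1.475904)
       = 0.617119
Iteration 2:
  f(1.120000) = -0.955072
  f(0.617119) = -0.616336
  x_3 = 0.617119 - (-0.616336)×(0.617119 - 1.120000)/(-0.616336 - (-0.955072))
       = -0.297880
Iteration 3:
  f(0.617119) = -0.616336
  f(-0.297880) = 1.867210
  x_4 = -0.297880 - 1.867210×(-0.297880 - 0.617119)/(1.867210 - (-0.616336))
       = 0.390046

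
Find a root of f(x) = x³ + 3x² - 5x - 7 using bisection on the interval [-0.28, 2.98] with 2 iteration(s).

f(x) = x³ + 3x² - 5x - 7
Initial interval: [-0.28, 2.98]

Iteration 1:
  c_1 = (-0.280000 + 2.980000)/2 = 1.350000
  f(c_1) = f(1.350000) = -5.822125
  f(a) × f(c) ≥ 0, new interval: [1.350000, 2.980000]
Iteration 2:
  c_2 = (1.350000 + 2.980000)/2 = 2.165000
  f(c_2) = f(2.165000) = 6.384517
  f(a) × f(c) < 0, new interval: [1.350000, 2.165000]

After 2 iteration(s), the approximation is c_2 = 2.165000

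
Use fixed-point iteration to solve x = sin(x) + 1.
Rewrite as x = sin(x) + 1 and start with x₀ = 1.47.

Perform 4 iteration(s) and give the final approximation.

Equation: x = sin(x) + 1
Fixed-point form: x = sin(x) + 1
x₀ = 1.47

x_1 = g(1.470000) = 1.994924
x_2 = g(1.994924) = 1.911398
x_3 = g(1.911398) = 1.942554
x_4 = g(1.942554) = 1.931690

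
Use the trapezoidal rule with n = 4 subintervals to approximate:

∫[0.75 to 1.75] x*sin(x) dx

f(x) = x*sin(x)
a = 0.75, b = 1.75, n = 4
h = (b - a)/n = 0.250000

Trapezoidal rule: (h/2)[f(x₀) + 2f(x₁) + 2f(x₂) + ... + f(xₙ)]

x_0 = 0.7500, f(x_0) = 0.511229, coefficient = 1
x_1 = 1.0000, f(x_1) = 0.841471, coefficient = 2
x_2 = 1.2500, f(x_2) = 1.186231, coefficient = 2
x_3 = 1.5000, f(x_3) = 1.496242, coefficient = 2
x_4 = 1.7500, f(x_4) = 1.721975, coefficient = 1

I ≈ (0.250000/2) × 9.281093 = 1.160137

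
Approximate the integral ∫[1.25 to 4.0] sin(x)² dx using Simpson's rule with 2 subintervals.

f(x) = sin(x)²
a = 1.25, b = 4.0, n = 2
h = (b - a)/n = 1.375000

Simpson's rule: (h/3)[f(x₀) + 4f(x₁) + 2f(x₂) + ... + f(xₙ)]

x_0 = 1.2500, f(x_0) = 0.900572, coefficient = 1
x_1 = 2.6250, f(x_1) = 0.243957, coefficient = 4
x_2 = 4.0000, f(x_2) = 0.572750, coefficient = 1

I ≈ (1.375000/3) × 2.449151 = 1.122527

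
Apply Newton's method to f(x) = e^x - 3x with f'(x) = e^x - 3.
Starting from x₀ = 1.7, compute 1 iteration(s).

f(x) = e^x - 3x
f'(x) = e^x - 3
x₀ = 1.7

Newton-Raphson formula: x_{n+1} = x_n - f(x_n)/f'(x_n)

Iteration 1:
  f(1.700000) = 0.373947
  f'(1.700000) = 2.473947
  x_1 = 1.700000 - 0.373947/2.473947 = 1.548846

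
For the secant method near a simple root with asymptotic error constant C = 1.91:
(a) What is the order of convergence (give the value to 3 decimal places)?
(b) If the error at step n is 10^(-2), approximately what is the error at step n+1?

(a) Secant method has superlinear convergence with order φ = (1+√5)/2 ≈ 1.618.
    This means |e_{n+1}| ≈ C|e_n|^1.618.

(b) With |e_n| = 10^(-2) and C = 1.91:
    |e_{n+1}| ≈ 1.91 × (10^(-2))^1.618 = 1.91 × 10^(-3.24)

(a) ≈ 1.618 (golden ratio); (b) |e_{n+1}| ≈ 1.109e-03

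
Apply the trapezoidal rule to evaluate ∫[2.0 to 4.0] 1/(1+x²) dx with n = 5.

f(x) = 1/(1+x²)
a = 2.0, b = 4.0, n = 5
h = (b - a)/n = 0.400000

Trapezoidal rule: (h/2)[f(x₀) + 2f(x₁) + 2f(x₂) + ... + f(xₙ)]

x_0 = 2.0000, f(x_0) = 0.200000, coefficient = 1
x_1 = 2.4000, f(x_1) = 0.147929, coefficient = 2
x_2 = 2.8000, f(x_2) = 0.113122, coefficient = 2
x_3 = 3.2000, f(x_3) = 0.088968, coefficient = 2
x_4 = 3.6000, f(x_4) = 0.071633, coefficient = 2
x_5 = 4.0000, f(x_5) = 0.058824, coefficient = 1

I ≈ (0.400000/2) × 1.102128 = 0.220426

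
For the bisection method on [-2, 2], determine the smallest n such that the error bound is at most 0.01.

We need (b-a)/2^n ≤ 0.01
(2 - (-2))/2^n ≤ 0.01
4/2^n ≤ 0.01
2^n ≥ 400
n ≥ log₂(400) = 8.64
n ≥ 9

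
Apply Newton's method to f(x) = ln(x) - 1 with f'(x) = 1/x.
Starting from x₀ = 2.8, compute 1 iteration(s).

f(x) = ln(x) - 1
f'(x) = 1/x
x₀ = 2.8

Newton-Raphson formula: x_{n+1} = x_n - f(x_n)/f'(x_n)

Iteration 1:
  f(2.800000) = 0.029619
  f'(2.800000) = 0.357143
  x_1 = 2.800000 - 0.029619/0.357143 = 2.717066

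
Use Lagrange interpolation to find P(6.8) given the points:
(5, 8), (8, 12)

Lagrange interpolation formula:
P(x) = Σ yᵢ × Lᵢ(x)
where Lᵢ(x) = Π_{j≠i} (x - xⱼ)/(xᵢ - xⱼ)

L_0(6.8) = (6.8 - 8)/(5 - 8) = 0.400000
L_1(6.8) = (6.8 - 5)/(8 - 5) = 0.600000

P(6.8) = 8×L_0(6.8) + 12×L_1(6.8)
P(6.8) = 10.400000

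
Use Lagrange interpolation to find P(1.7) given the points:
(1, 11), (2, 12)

Lagrange interpolation formula:
P(x) = Σ yᵢ × Lᵢ(x)
where Lᵢ(x) = Π_{j≠i} (x - xⱼ)/(xᵢ - xⱼ)

L_0(1.7) = (1.7 - 2)/(1 - 2) = 0.300000
L_1(1.7) = (1.7 - 1)/(2 - 1) = 0.700000

P(1.7) = 11×L_0(1.7) + 12×L_1(1.7)
P(1.7) = 11.700000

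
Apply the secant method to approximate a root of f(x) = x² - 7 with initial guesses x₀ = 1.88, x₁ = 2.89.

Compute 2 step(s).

f(x) = x² - 7
x₀ = 1.88, x₁ = 2.89

Secant formula: x_{n+1} = x_n - f(x_n)(x_n - x_{n-1})/(f(x_n) - f(x_{n-1}))

Iteration 1:
  f(1.880000) = -3.465600
  f(2.890000) = 1.352100
  x_2 = 2.890000 - 1.352100×(2.890000 - 1.880000)/(1.352100 - (-3.465600))
       = 2.606541
Iteration 2:
  f(2.890000) = 1.352100
  f(2.606541) = -0.205945
  x_3 = 2.606541 - (-0.205945)×(2.606541 - 2.890000)/(-0.205945 - 1.352100)
       = 2.644009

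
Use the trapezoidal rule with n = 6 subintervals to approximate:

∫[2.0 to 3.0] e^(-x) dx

f(x) = e^(-x)
a = 2.0, b = 3.0, n = 6
h = (b - a)/n = 0.166667

Trapezoidal rule: (h/2)[f(x₀) + 2f(x₁) + 2f(x₂) + ... + f(xₙ)]

x_0 = 2.0000, f(x_0) = 0.135335, coefficient = 1
x_1 = 2.1667, f(x_1) = 0.114559, coefficient = 2
x_2 = 2.3333, f(x_2) = 0.096972, coefficient = 2
x_3 = 2.5000, f(x_3) = 0.082085, coefficient = 2
x_4 = 2.6667, f(x_4) = 0.069483, coefficient = 2
x_5 = 2.8333, f(x_5) = 0.058816, coefficient = 2
x_6 = 3.0000, f(x_6) = 0.049787, coefficient = 1

I ≈ (0.166667/2) × 1.028954 = 0.085746
Exact value: 0.085548
Error: 0.000198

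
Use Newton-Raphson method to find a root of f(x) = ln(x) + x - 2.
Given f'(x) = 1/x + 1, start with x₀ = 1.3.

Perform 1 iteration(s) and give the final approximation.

f(x) = ln(x) + x - 2
f'(x) = 1/x + 1
x₀ = 1.3

Newton-Raphson formula: x_{n+1} = x_n - f(x_n)/f'(x_n)

Iteration 1:
  f(1.300000) = -0.437636
  f'(1.300000) = 1.769231
  x_1 = 1.300000 - (-0.437636)/1.769231 = 1.547359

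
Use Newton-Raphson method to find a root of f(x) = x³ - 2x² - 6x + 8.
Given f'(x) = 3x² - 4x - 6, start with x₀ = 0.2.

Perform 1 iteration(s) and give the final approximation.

f(x) = x³ - 2x² - 6x + 8
f'(x) = 3x² - 4x - 6
x₀ = 0.2

Newton-Raphson formula: x_{n+1} = x_n - f(x_n)/f'(x_n)

Iteration 1:
  f(0.200000) = 6.728000
  f'(0.200000) = -6.680000
  x_1 = 0.200000 - 6.728000/(-6.680000) = 1.207186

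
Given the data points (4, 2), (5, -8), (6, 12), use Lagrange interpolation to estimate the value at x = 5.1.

Lagrange interpolation formula:
P(x) = Σ yᵢ × Lᵢ(x)
where Lᵢ(x) = Π_{j≠i} (x - xⱼ)/(xᵢ - xⱼ)

L_0(5.1) = (5.1 - 5)/(4 - 5) × (5.1 - 6)/(4 - 6) = -0.045000
L_1(5.1) = (5.1 - 4)/(5 - 4) × (5.1 - 6)/(5 - 6) = 0.990000
L_2(5.1) = (5.1 - 4)/(6 - 4) × (5.1 - 5)/(6 - 5) = 0.055000

P(5.1) = 2×L_0(5.1) + (-8)×L_1(5.1) + 12×L_2(5.1)
P(5.1) = -7.350000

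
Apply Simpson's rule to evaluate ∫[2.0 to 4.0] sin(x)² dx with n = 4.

f(x) = sin(x)²
a = 2.0, b = 4.0, n = 4
h = (b - a)/n = 0.500000

Simpson's rule: (h/3)[f(x₀) + 4f(x₁) + 2f(x₂) + ... + f(xₙ)]

x_0 = 2.0000, f(x_0) = 0.826822, coefficient = 1
x_1 = 2.5000, f(x_1) = 0.358169, coefficient = 4
x_2 = 3.0000, f(x_2) = 0.019915, coefficient = 2
x_3 = 3.5000, f(x_3) = 0.123049, coefficient = 4
x_4 = 4.0000, f(x_4) = 0.572750, coefficient = 1

I ≈ (0.500000/3) × 3.364273 = 0.560712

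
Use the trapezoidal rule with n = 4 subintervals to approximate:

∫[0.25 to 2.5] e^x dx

f(x) = e^x
a = 0.25, b = 2.5, n = 4
h = (b - a)/n = 0.562500

Trapezoidal rule: (h/2)[f(x₀) + 2f(x₁) + 2f(x₂) + ... + f(xₙ)]

x_0 = 0.2500, f(x_0) = 1.284025, coefficient = 1
x_1 = 0.8125, f(x_1) = 2.253535, coefficient = 2
x_2 = 1.3750, f(x_2) = 3.955077, coefficient = 2
x_3 = 1.9375, f(x_3) = 6.941376, coefficient = 2
x_4 = 2.5000, f(x_4) = 12.182494, coefficient = 1

I ≈ (0.562500/2) × 39.766494 = 11.184326
Exact value: 10.898469
Error: 0.285858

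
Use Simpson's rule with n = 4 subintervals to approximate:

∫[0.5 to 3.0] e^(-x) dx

f(x) = e^(-x)
a = 0.5, b = 3.0, n = 4
h = (b - a)/n = 0.625000

Simpson's rule: (h/3)[f(x₀) + 4f(x₁) + 2f(x₂) + ... + f(xₙ)]

x_0 = 0.5000, f(x_0) = 0.606531, coefficient = 1
x_1 = 1.1250, f(x_1) = 0.324652, coefficient = 4
x_2 = 1.7500, f(x_2) = 0.173774, coefficient = 2
x_3 = 2.3750, f(x_3) = 0.093014, coefficient = 4
x_4 = 3.0000, f(x_4) = 0.049787, coefficient = 1

I ≈ (0.625000/3) × 2.674533 = 0.557194
Exact value: 0.556744
Error: 0.000451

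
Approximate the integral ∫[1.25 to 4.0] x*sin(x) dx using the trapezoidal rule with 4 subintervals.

f(x) = x*sin(x)
a = 1.25, b = 4.0, n = 4
h = (b - a)/n = 0.687500

Trapezoidal rule: (h/2)[f(x₀) + 2f(x₁) + 2f(x₂) + ... + f(xₙ)]

x_0 = 1.2500, f(x_0) = 1.186231, coefficient = 1
x_1 = 1.9375, f(x_1) = 1.808684, coefficient = 2
x_2 = 2.6250, f(x_2) = 1.296541, coefficient = 2
x_3 = 3.3125, f(x_3) = -0.563379, coefficient = 2
x_4 = 4.0000, f(x_4) = -3.027210, coefficient = 1

I ≈ (0.687500/2) × 3.242713 = 1.114683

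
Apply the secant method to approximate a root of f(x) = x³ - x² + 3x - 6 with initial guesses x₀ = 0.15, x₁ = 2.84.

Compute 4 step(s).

f(x) = x³ - x² + 3x - 6
x₀ = 0.15, x₁ = 2.84

Secant formula: x_{n+1} = x_n - f(x_n)(x_n - x_{n-1})/(f(x_n) - f(x_{n-1}))

Iteration 1:
  f(0.150000) = -5.569125
  f(2.840000) = 17.360704
  x_2 = 2.840000 - 17.360704×(2.840000 - 0.150000)/(17.360704 - (-5.569125))
       = 0.803339
Iteration 2:
  f(2.840000) = 17.360704
  f(0.803339) = -3.716900
  x_3 = 0.803339 - (-3.716900)×(0.803339 - 2.840000)/(-3.716900 - 17.360704)
       = 1.162491
Iteration 3:
  f(0.803339) = -3.716900
  f(1.162491) = -2.292940
  x_4 = 1.162491 - (-2.292940)×(1.162491 - 0.803339)/(-2.292940 - (-3.716900))
       = 1.740818
Iteration 4:
  f(1.162491) = -2.292940
  f(1.740818) = 1.467460
  x_5 = 1.740818 - 1.467460×(1.740818 - 1.162491)/(1.467460 - (-2.292940))
       = 1.515131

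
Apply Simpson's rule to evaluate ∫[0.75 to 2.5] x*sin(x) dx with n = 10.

f(x) = x*sin(x)
a = 0.75, b = 2.5, n = 10
h = (b - a)/n = 0.175000

Simpson's rule: (h/3)[f(x₀) + 4f(x₁) + 2f(x₂) + ... + f(xₙ)]

x_0 = 0.7500, f(x_0) = 0.511229, coefficient = 1
x_1 = 0.9250, f(x_1) = 0.738724, coefficient = 4
x_2 = 1.1000, f(x_2) = 0.980328, coefficient = 2
x_3 = 1.2750, f(x_3) = 1.219627, coefficient = 4
x_4 = 1.4500, f(x_4) = 1.439434, coefficient = 2
x_5 = 1.6250, f(x_5) = 1.622613, coefficient = 4
x_6 = 1.8000, f(x_6) = 1.752926, coefficient = 2
x_7 = 1.9750, f(x_7) = 1.815846, coefficient = 4
x_8 = 2.1500, f(x_8) = 1.799332, coefficient = 2
x_9 = 2.3250, f(x_9) = 1.694500, coefficient = 4
x_10 = 2.5000, f(x_10) = 1.496180, coefficient = 1

I ≈ (0.175000/3) × 42.316692 = 2.468474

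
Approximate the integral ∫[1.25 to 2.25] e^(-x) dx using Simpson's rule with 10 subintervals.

f(x) = e^(-x)
a = 1.25, b = 2.25, n = 10
h = (b - a)/n = 0.100000

Simpson's rule: (h/3)[f(x₀) + 4f(x₁) + 2f(x₂) + ... + f(xₙ)]

x_0 = 1.2500, f(x_0) = 0.286505, coefficient = 1
x_1 = 1.3500, f(x_1) = 0.259240, coefficient = 4
x_2 = 1.4500, f(x_2) = 0.234570, coefficient = 2
x_3 = 1.5500, f(x_3) = 0.212248, coefficient = 4
x_4 = 1.6500, f(x_4) = 0.192050, coefficient = 2
x_5 = 1.7500, f(x_5) = 0.173774, coefficient = 4
x_6 = 1.8500, f(x_6) = 0.157237, coefficient = 2
x_7 = 1.9500, f(x_7) = 0.142274, coefficient = 4
x_8 = 2.0500, f(x_8) = 0.128735, coefficient = 2
x_9 = 2.1500, f(x_9) = 0.116484, coefficient = 4
x_10 = 2.2500, f(x_10) = 0.105399, coefficient = 1

I ≈ (0.100000/3) × 5.433170 = 0.181106
Exact value: 0.181106
Error: 0.000000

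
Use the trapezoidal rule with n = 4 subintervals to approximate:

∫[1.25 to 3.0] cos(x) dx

f(x) = cos(x)
a = 1.25, b = 3.0, n = 4
h = (b - a)/n = 0.437500

Trapezoidal rule: (h/2)[f(x₀) + 2f(x₁) + 2f(x₂) + ... + f(xₙ)]

x_0 = 1.2500, f(x_0) = 0.315322, coefficient = 1
x_1 = 1.6875, f(x_1) = -0.116439, coefficient = 2
x_2 = 2.1250, f(x_2) = -0.526266, coefficient = 2
x_3 = 2.5625, f(x_3) = -0.836960, coefficient = 2
x_4 = 3.0000, f(x_4) = -0.989992, coefficient = 1

I ≈ (0.437500/2) × -3.634000 = -0.794937
Exact value: -0.807865
Error: 0.012927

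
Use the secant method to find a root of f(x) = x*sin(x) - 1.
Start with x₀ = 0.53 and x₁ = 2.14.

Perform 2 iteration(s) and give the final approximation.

f(x) = x*sin(x) - 1
x₀ = 0.53, x₁ = 2.14

Secant formula: x_{n+1} = x_n - f(x_n)(x_n - x_{n-1})/(f(x_n) - f(x_{n-1}))

Iteration 1:
  f(0.530000) = -0.732067
  f(2.140000) = 0.802587
  x_2 = 2.140000 - 0.802587×(2.140000 - 0.530000)/(0.802587 - (-0.732067))
       = 1.298009
Iteration 2:
  f(2.140000) = 0.802587
  f(1.298009) = 0.250013
  x_3 = 1.298009 - 0.250013×(1.298009 - 2.140000)/(0.250013 - 0.802587)
       = 0.917048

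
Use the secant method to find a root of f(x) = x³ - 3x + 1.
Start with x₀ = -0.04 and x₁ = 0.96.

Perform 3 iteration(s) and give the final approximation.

f(x) = x³ - 3x + 1
x₀ = -0.04, x₁ = 0.96

Secant formula: x_{n+1} = x_n - f(x_n)(x_n - x_{n-1})/(f(x_n) - f(x_{n-1}))

Iteration 1:
  f(-0.040000) = 1.119936
  f(0.960000) = -0.995264
  x_2 = 0.960000 - (-0.995264)×(0.960000 - (-0.040000))/(-0.995264 - 1.119936)
       = 0.489470
Iteration 2:
  f(0.960000) = -0.995264
  f(0.489470) = -0.351143
  x_3 = 0.489470 - (-0.351143)×(0.489470 - 0.960000)/(-0.351143 - (-0.995264))
       = 0.232960
Iteration 3:
  f(0.489470) = -0.351143
  f(0.232960) = 0.313761
  x_4 = 0.232960 - 0.313761×(0.232960 - 0.489470)/(0.313761 - (-0.351143))
       = 0.354005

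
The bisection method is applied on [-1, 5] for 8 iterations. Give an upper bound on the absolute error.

Bisection error bound: |error| ≤ (b-a)/2^n
|error| ≤ (5 - (-1))/2^8 = 6/2^8
|error| ≤ 0.0234375000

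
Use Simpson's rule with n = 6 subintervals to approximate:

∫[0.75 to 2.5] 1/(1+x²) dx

f(x) = 1/(1+x²)
a = 0.75, b = 2.5, n = 6
h = (b - a)/n = 0.291667

Simpson's rule: (h/3)[f(x₀) + 4f(x₁) + 2f(x₂) + ... + f(xₙ)]

x_0 = 0.7500, f(x_0) = 0.640000, coefficient = 1
x_1 = 1.0417, f(x_1) = 0.479600, coefficient = 4
x_2 = 1.3333, f(x_2) = 0.360000, coefficient = 2
x_3 = 1.6250, f(x_3) = 0.274678, coefficient = 4
x_4 = 1.9167, f(x_4) = 0.213967, coefficient = 2
x_5 = 2.2083, f(x_5) = 0.170162, coefficient = 4
x_6 = 2.5000, f(x_6) = 0.137931, coefficient = 1

I ≈ (0.291667/3) × 5.623629 = 0.546742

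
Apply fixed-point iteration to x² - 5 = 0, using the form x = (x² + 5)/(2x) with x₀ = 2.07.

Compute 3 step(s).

Equation: x² - 5 = 0
Fixed-point form: x = (x² + 5)/(2x)
x₀ = 2.07

x_1 = g(2.070000) = 2.242729
x_2 = g(2.242729) = 2.236078
x_3 = g(2.236078) = 2.236068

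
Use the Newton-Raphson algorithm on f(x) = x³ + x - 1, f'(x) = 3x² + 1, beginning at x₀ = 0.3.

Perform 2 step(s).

f(x) = x³ + x - 1
f'(x) = 3x² + 1
x₀ = 0.3

Newton-Raphson formula: x_{n+1} = x_n - f(x_n)/f'(x_n)

Iteration 1:
  f(0.300000) = -0.673000
  f'(0.300000) = 1.270000
  x_1 = 0.300000 - (-0.673000)/1.270000 = 0.829921
Iteration 2:
  f(0.829921) = 0.401546
  f'(0.829921) = 3.066308
  x_2 = 0.829921 - 0.401546/3.066308 = 0.698967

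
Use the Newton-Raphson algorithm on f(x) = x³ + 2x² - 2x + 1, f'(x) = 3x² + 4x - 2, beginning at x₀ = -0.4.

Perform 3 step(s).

f(x) = x³ + 2x² - 2x + 1
f'(x) = 3x² + 4x - 2
x₀ = -0.4

Newton-Raphson formula: x_{n+1} = x_n - f(x_n)/f'(x_n)

Iteration 1:
  f(-0.400000) = 2.056000
  f'(-0.400000) = -3.120000
  x_1 = -0.400000 - 2.056000/(-3.120000) = 0.258974
Iteration 2:
  f(0.258974) = 0.633556
  f'(0.258974) = -0.762899
  x_2 = 0.258974 - 0.633556/(-0.762899) = 1.089432
Iteration 3:
  f(1.089432) = 2.487865
  f'(1.089432) = 5.918313
  x_3 = 1.089432 - 2.487865/5.918313 = 0.669065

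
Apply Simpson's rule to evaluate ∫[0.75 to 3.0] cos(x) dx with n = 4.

f(x) = cos(x)
a = 0.75, b = 3.0, n = 4
h = (b - a)/n = 0.562500

Simpson's rule: (h/3)[f(x₀) + 4f(x₁) + 2f(x₂) + ... + f(xₙ)]

x_0 = 0.7500, f(x_0) = 0.731689, coefficient = 1
x_1 = 1.3125, f(x_1) = 0.255434, coefficient = 4
x_2 = 1.8750, f(x_2) = -0.299534, coefficient = 2
x_3 = 2.4375, f(x_3) = -0.762199, coefficient = 4
x_4 = 3.0000, f(x_4) = -0.989992, coefficient = 1

I ≈ (0.562500/3) × -2.884432 = -0.540831
Exact value: -0.540519
Error: 0.000312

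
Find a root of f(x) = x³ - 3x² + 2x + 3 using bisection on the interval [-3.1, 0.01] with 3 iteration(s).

f(x) = x³ - 3x² + 2x + 3
Initial interval: [-3.1, 0.01]

Iteration 1:
  c_1 = (-3.100000 + 0.010000)/2 = -1.545000
  f(c_1) = f(-1.545000) = -10.939029
  f(a) × f(c) ≥ 0, new interval: [-1.545000, 0.010000]
Iteration 2:
  c_2 = (-1.545000 + 0.010000)/2 = -0.767500
  f(c_2) = f(-0.767500) = -0.754269
  f(a) × f(c) ≥ 0, new interval: [-0.767500, 0.010000]
Iteration 3:
  c_3 = (-0.767500 + 0.010000)/2 = -0.378750
  f(c_3) = f(-0.378750) = 1.757813
  f(a) × f(c) < 0, new interval: [-0.767500, -0.378750]

After 3 iteration(s), the approximation is c_3 = -0.378750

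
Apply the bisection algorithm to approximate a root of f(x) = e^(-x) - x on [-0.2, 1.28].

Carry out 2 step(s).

f(x) = e^(-x) - x
Initial interval: [-0.2, 1.28]

Iteration 1:
  c_1 = (-0.200000 + 1.280000)/2 = 0.540000
  f(c_1) = f(0.540000) = 0.042748
  f(a) × f(c) ≥ 0, new interval: [0.540000, 1.280000]
Iteration 2:
  c_2 = (0.540000 + 1.280000)/2 = 0.910000
  f(c_2) = f(0.910000) = -0.507476
  f(a) × f(c) < 0, new interval: [0.540000, 0.910000]

After 2 iteration(s), the approximation is c_2 = 0.910000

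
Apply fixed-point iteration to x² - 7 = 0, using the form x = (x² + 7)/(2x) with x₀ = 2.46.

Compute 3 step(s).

Equation: x² - 7 = 0
Fixed-point form: x = (x² + 7)/(2x)
x₀ = 2.46

x_1 = g(2.460000) = 2.652764
x_2 = g(2.652764) = 2.645761
x_3 = g(2.645761) = 2.645751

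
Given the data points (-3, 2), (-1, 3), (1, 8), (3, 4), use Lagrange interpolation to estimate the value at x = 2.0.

Lagrange interpolation formula:
P(x) = Σ yᵢ × Lᵢ(x)
where Lᵢ(x) = Π_{j≠i} (x - xⱼ)/(xᵢ - xⱼ)

L_0(2.0) = (2.0 - (-1))/(-3 - (-1)) × (2.0 - 1)/(-3 - 1) × (2.0 - 3)/(-3 - 3) = 0.062500
L_1(2.0) = (2.0 - (-3))/(-1 - (-3)) × (2.0 - 1)/(-1 - 1) × (2.0 - 3)/(-1 - 3) = -0.312500
L_2(2.0) = (2.0 - (-3))/(1 - (-3)) × (2.0 - (-1))/(1 - (-1)) × (2.0 - 3)/(1 - 3) = 0.937500
L_3(2.0) = (2.0 - (-3))/(3 - (-3)) × (2.0 - (-1))/(3 - (-1)) × (2.0 - 1)/(3 - 1) = 0.312500

P(2.0) = 2×L_0(2.0) + 3×L_1(2.0) + 8×L_2(2.0) + 4×L_3(2.0)
P(2.0) = 7.937500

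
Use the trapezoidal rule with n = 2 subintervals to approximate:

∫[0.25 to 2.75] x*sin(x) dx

f(x) = x*sin(x)
a = 0.25, b = 2.75, n = 2
h = (b - a)/n = 1.250000

Trapezoidal rule: (h/2)[f(x₀) + 2f(x₁) + 2f(x₂) + ... + f(xₙ)]

x_0 = 0.2500, f(x_0) = 0.061851, coefficient = 1
x_1 = 1.5000, f(x_1) = 1.496242, coefficient = 2
x_2 = 2.7500, f(x_2) = 1.049568, coefficient = 1

I ≈ (1.250000/2) × 4.103904 = 2.564940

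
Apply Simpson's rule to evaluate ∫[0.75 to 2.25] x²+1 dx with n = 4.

f(x) = x²+1
a = 0.75, b = 2.25, n = 4
h = (b - a)/n = 0.375000

Simpson's rule: (h/3)[f(x₀) + 4f(x₁) + 2f(x₂) + ... + f(xₙ)]

x_0 = 0.7500, f(x_0) = 1.562500, coefficient = 1
x_1 = 1.1250, f(x_1) = 2.265625, coefficient = 4
x_2 = 1.5000, f(x_2) = 3.250000, coefficient = 2
x_3 = 1.8750, f(x_3) = 4.515625, coefficient = 4
x_4 = 2.2500, f(x_4) = 6.062500, coefficient = 1

I ≈ (0.375000/3) × 41.250000 = 5.156250
Exact value: 5.156250
Error: 0.000000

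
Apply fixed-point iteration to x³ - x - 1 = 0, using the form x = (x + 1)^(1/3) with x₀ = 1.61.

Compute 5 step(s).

Equation: x³ - x - 1 = 0
Fixed-point form: x = (x + 1)^(1/3)
x₀ = 1.61

x_1 = g(1.610000) = 1.376830
x_2 = g(1.376830) = 1.334543
x_3 = g(1.334543) = 1.326582
x_4 = g(1.326582) = 1.325072
x_5 = g(1.325072) = 1.324785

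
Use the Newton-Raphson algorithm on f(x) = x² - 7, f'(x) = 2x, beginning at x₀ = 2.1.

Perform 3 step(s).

f(x) = x² - 7
f'(x) = 2x
x₀ = 2.1

Newton-Raphson formula: x_{n+1} = x_n - f(x_n)/f'(x_n)

Iteration 1:
  f(2.100000) = -2.590000
  f'(2.100000) = 4.200000
  x_1 = 2.100000 - (-2.590000)/4.200000 = 2.716667
Iteration 2:
  f(2.716667) = 0.380278
  f'(2.716667) = 5.433333
  x_2 = 2.716667 - 0.380278/5.433333 = 2.646677
Iteration 3:
  f(2.646677) = 0.004899
  f'(2.646677) = 5.293354
  x_3 = 2.646677 - 0.004899/5.293354 = 2.645751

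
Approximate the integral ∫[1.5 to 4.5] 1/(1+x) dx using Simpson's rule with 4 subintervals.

f(x) = 1/(1+x)
a = 1.5, b = 4.5, n = 4
h = (b - a)/n = 0.750000

Simpson's rule: (h/3)[f(x₀) + 4f(x₁) + 2f(x₂) + ... + f(xₙ)]

x_0 = 1.5000, f(x_0) = 0.400000, coefficient = 1
x_1 = 2.2500, f(x_1) = 0.307692, coefficient = 4
x_2 = 3.0000, f(x_2) = 0.250000, coefficient = 2
x_3 = 3.7500, f(x_3) = 0.210526, coefficient = 4
x_4 = 4.5000, f(x_4) = 0.181818, coefficient = 1

I ≈ (0.750000/3) × 3.154693 = 0.788673
Exact value: 0.788457
Error: 0.000216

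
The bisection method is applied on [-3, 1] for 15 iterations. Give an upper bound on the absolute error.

Bisection error bound: |error| ≤ (b-a)/2^n
|error| ≤ (1 - (-3))/2^15 = 4/2^15
|error| ≤ 0.0001220703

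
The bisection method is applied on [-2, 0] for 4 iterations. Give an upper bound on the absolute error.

Bisection error bound: |error| ≤ (b-a)/2^n
|error| ≤ (0 - (-2))/2^4 = 2/2^4
|error| ≤ 0.1250000000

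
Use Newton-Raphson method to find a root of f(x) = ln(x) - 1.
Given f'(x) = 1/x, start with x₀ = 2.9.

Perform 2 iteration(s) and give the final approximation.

f(x) = ln(x) - 1
f'(x) = 1/x
x₀ = 2.9

Newton-Raphson formula: x_{n+1} = x_n - f(x_n)/f'(x_n)

Iteration 1:
  f(2.900000) = 0.064711
  f'(2.900000) = 0.344828
  x_1 = 2.900000 - 0.064711/0.344828 = 2.712339
Iteration 2:
  f(2.712339) = -0.002189
  f'(2.712339) = 0.368685
  x_2 = 2.712339 - (-0.002189)/0.368685 = 2.718275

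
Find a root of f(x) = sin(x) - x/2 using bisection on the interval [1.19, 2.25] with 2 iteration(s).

f(x) = sin(x) - x/2
Initial interval: [1.19, 2.25]

Iteration 1:
  c_1 = (1.190000 + 2.250000)/2 = 1.720000
  f(c_1) = f(1.720000) = 0.128890
  f(a) × f(c) ≥ 0, new interval: [1.720000, 2.250000]
Iteration 2:
  c_2 = (1.720000 + 2.250000)/2 = 1.985000
  f(c_2) = f(1.985000) = -0.077063
  f(a) × f(c) < 0, new interval: [1.720000, 1.985000]

After 2 iteration(s), the approximation is c_2 = 1.985000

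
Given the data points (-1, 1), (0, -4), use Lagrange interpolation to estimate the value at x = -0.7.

Lagrange interpolation formula:
P(x) = Σ yᵢ × Lᵢ(x)
where Lᵢ(x) = Π_{j≠i} (x - xⱼ)/(xᵢ - xⱼ)

L_0(-0.7) = (-0.7 - 0)/(-1 - 0) = 0.700000
L_1(-0.7) = (-0.7 - (-1))/(0 - (-1)) = 0.300000

P(-0.7) = 1×L_0(-0.7) + (-4)×L_1(-0.7)
P(-0.7) = -0.500000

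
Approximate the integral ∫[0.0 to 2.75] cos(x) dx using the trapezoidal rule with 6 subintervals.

f(x) = cos(x)
a = 0.0, b = 2.75, n = 6
h = (b - a)/n = 0.458333

Trapezoidal rule: (h/2)[f(x₀) + 2f(x₁) + 2f(x₂) + ... + f(xₙ)]

x_0 = 0.0000, f(x_0) = 1.000000, coefficient = 1
x_1 = 0.4583, f(x_1) = 0.896791, coefficient = 2
x_2 = 0.9167, f(x_2) = 0.608469, coefficient = 2
x_3 = 1.3750, f(x_3) = 0.194548, coefficient = 2
x_4 = 1.8333, f(x_4) = -0.259531, coefficient = 2
x_5 = 2.2917, f(x_5) = -0.660039, coefficient = 2
x_6 = 2.7500, f(x_6) = -0.924302, coefficient = 1

I ≈ (0.458333/2) × 1.636173 = 0.374956
Exact value: 0.381661
Error: 0.006705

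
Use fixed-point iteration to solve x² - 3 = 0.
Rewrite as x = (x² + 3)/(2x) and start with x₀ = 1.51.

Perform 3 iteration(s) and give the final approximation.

Equation: x² - 3 = 0
Fixed-point form: x = (x² + 3)/(2x)
x₀ = 1.51

x_1 = g(1.510000) = 1.748377
x_2 = g(1.748377) = 1.732127
x_3 = g(1.732127) = 1.732051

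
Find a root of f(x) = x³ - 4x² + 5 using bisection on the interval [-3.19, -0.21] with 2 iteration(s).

f(x) = x³ - 4x² + 5
Initial interval: [-3.19, -0.21]

Iteration 1:
  c_1 = (-3.190000 + (-0.210000))/2 = -1.700000
  f(c_1) = f(-1.700000) = -11.473000
  f(a) × f(c) ≥ 0, new interval: [-1.700000, -0.210000]
Iteration 2:
  c_2 = (-1.700000 + (-0.210000))/2 = -0.955000
  f(c_2) = f(-0.955000) = 0.480916
  f(a) × f(c) < 0, new interval: [-1.700000, -0.955000]

After 2 iteration(s), the approximation is c_2 = -0.955000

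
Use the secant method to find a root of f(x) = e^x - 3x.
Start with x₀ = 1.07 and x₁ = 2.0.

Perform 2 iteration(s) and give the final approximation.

f(x) = e^x - 3x
x₀ = 1.07, x₁ = 2.0

Secant formula: x_{n+1} = x_n - f(x_n)(x_n - x_{n-1})/(f(x_n) - f(x_{n-1}))

Iteration 1:
  f(1.070000) = -0.294621
  f(2.000000) = 1.389056
  x_2 = 2.000000 - 1.389056×(2.000000 - 1.070000)/(1.389056 - (-0.294621))
       = 1.232737
Iteration 2:
  f(2.000000) = 1.389056
  f(1.232737) = -0.267605
  x_3 = 1.232737 - (-0.267605)×(1.232737 - 2.000000)/(-0.267605 - 1.389056)
       = 1.356675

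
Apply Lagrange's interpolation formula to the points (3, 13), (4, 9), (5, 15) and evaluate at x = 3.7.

Lagrange interpolation formula:
P(x) = Σ yᵢ × Lᵢ(x)
where Lᵢ(x) = Π_{j≠i} (x - xⱼ)/(xᵢ - xⱼ)

L_0(3.7) = (3.7 - 4)/(3 - 4) × (3.7 - 5)/(3 - 5) = 0.195000
L_1(3.7) = (3.7 - 3)/(4 - 3) × (3.7 - 5)/(4 - 5) = 0.910000
L_2(3.7) = (3.7 - 3)/(5 - 3) × (3.7 - 4)/(5 - 4) = -0.105000

P(3.7) = 13×L_0(3.7) + 9×L_1(3.7) + 15×L_2(3.7)
P(3.7) = 9.150000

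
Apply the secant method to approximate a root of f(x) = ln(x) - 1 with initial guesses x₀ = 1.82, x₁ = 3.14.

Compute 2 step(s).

f(x) = ln(x) - 1
x₀ = 1.82, x₁ = 3.14

Secant formula: x_{n+1} = x_n - f(x_n)(x_n - x_{n-1})/(f(x_n) - f(x_{n-1}))

Iteration 1:
  f(1.820000) = -0.401163
  f(3.140000) = 0.144223
  x_2 = 3.140000 - 0.144223×(3.140000 - 1.820000)/(0.144223 - (-0.401163))
       = 2.790937
Iteration 2:
  f(3.140000) = 0.144223
  f(2.790937) = 0.026377
  x_3 = 2.790937 - 0.026377×(2.790937 - 3.140000)/(0.026377 - 0.144223)
       = 2.712806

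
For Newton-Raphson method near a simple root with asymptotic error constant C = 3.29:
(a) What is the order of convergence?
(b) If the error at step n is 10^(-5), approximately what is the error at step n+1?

(a) Newton-Raphson has quadratic (order 2) convergence near simple roots.
    This means |e_{n+1}| ≈ C|e_n|².

(b) With |e_n| = 10^(-5) and C = 3.29:
    |e_{n+1}| ≈ 3.29 × (10^(-5))² = 3.29 × 10^(-10)

(a) 2 (quadratic); (b) |e_{n+1}| ≈ 3.290e-10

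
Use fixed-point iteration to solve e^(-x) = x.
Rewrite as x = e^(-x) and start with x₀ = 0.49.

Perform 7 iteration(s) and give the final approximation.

Equation: e^(-x) = x
Fixed-point form: x = e^(-x)
x₀ = 0.49

x_1 = g(0.490000) = 0.612626
x_2 = g(0.612626) = 0.541926
x_3 = g(0.541926) = 0.581627
x_4 = g(0.581627) = 0.558988
x_5 = g(0.558988) = 0.571787
x_6 = g(0.571787) = 0.564516
x_7 = g(0.564516) = 0.568636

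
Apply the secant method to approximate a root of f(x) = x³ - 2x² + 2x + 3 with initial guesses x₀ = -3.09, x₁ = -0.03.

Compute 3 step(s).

f(x) = x³ - 2x² + 2x + 3
x₀ = -3.09, x₁ = -0.03

Secant formula: x_{n+1} = x_n - f(x_n)(x_n - x_{n-1})/(f(x_n) - f(x_{n-1}))

Iteration 1:
  f(-3.090000) = -51.779829
  f(-0.030000) = 2.938173
  x_2 = -0.030000 - 2.938173×(-0.030000 - (-3.090000))/(2.938173 - (-51.779829))
       = -0.194312
Iteration 2:
  f(-0.030000) = 2.938173
  f(-0.194312) = 2.528526
  x_3 = -0.194312 - 2.528526×(-0.194312 - (-0.030000))/(2.528526 - 2.938173)
       = -1.208517
Iteration 3:
  f(-0.194312) = 2.528526
  f(-1.208517) = -4.103119
  x_4 = -1.208517 - (-4.103119)×(-1.208517 - (-0.194312))/(-4.103119 - 2.528526)
       = -0.581010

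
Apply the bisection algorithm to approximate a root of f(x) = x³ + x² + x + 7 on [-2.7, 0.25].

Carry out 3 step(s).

f(x) = x³ + x² + x + 7
Initial interval: [-2.7, 0.25]

Iteration 1:
  c_1 = (-2.700000 + 0.250000)/2 = -1.225000
  f(c_1) = f(-1.225000) = 5.437359
  f(a) × f(c) < 0, new interval: [-2.700000, -1.225000]
Iteration 2:
  c_2 = (-2.700000 + (-1.225000))/2 = -1.962500
  f(c_2) = f(-1.962500) = 1.330521
  f(a) × f(c) < 0, new interval: [-2.700000, -1.962500]
Iteration 3:
  c_3 = (-2.700000 + (-1.962500))/2 = -2.331250
  f(c_3) = f(-2.331250) = -2.566230
  f(a) × f(c) ≥ 0, new interval: [-2.331250, -1.962500]

After 3 iteration(s), the approximation is c_3 = -2.331250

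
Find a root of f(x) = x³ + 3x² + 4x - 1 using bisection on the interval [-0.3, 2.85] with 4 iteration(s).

f(x) = x³ + 3x² + 4x - 1
Initial interval: [-0.3, 2.85]

Iteration 1:
  c_1 = (-0.300000 + 2.850000)/2 = 1.275000
  f(c_1) = f(1.275000) = 11.049547
  f(a) × f(c) < 0, new interval: [-0.300000, 1.275000]
Iteration 2:
  c_2 = (-0.300000 + 1.275000)/2 = 0.487500
  f(c_2) = f(0.487500) = 1.778826
  f(a) × f(c) < 0, new interval: [-0.300000, 0.487500]
Iteration 3:
  c_3 = (-0.300000 + 0.487500)/2 = 0.093750
  f(c_3) = f(0.093750) = -0.597809
  f(a) × f(c) ≥ 0, new interval: [0.093750, 0.487500]
Iteration 4:
  c_4 = (0.093750 + 0.487500)/2 = 0.290625
  f(c_4) = f(0.290625) = 0.440436
  f(a) × f(c) < 0, new interval: [0.093750, 0.290625]

After 4 iteration(s), the approximation is c_4 = 0.290625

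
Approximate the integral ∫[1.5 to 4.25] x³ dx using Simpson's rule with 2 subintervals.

f(x) = x³
a = 1.5, b = 4.25, n = 2
h = (b - a)/n = 1.375000

Simpson's rule: (h/3)[f(x₀) + 4f(x₁) + 2f(x₂) + ... + f(xₙ)]

x_0 = 1.5000, f(x_0) = 3.375000, coefficient = 1
x_1 = 2.8750, f(x_1) = 23.763672, coefficient = 4
x_2 = 4.2500, f(x_2) = 76.765625, coefficient = 1

I ≈ (1.375000/3) × 175.195312 = 80.297852
Exact value: 80.297852
Error: 0.000000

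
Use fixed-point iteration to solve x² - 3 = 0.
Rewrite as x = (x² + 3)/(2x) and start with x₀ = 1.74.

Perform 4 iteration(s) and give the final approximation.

Equation: x² - 3 = 0
Fixed-point form: x = (x² + 3)/(2x)
x₀ = 1.74

x_1 = g(1.740000) = 1.732069
x_2 = g(1.732069) = 1.732051
x_3 = g(1.732051) = 1.732051
x_4 = g(1.732051) = 1.732051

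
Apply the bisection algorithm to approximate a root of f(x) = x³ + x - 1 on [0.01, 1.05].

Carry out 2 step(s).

f(x) = x³ + x - 1
Initial interval: [0.01, 1.05]

Iteration 1:
  c_1 = (0.010000 + 1.050000)/2 = 0.530000
  f(c_1) = f(0.530000) = -0.321123
  f(a) × f(c) ≥ 0, new interval: [0.530000, 1.050000]
Iteration 2:
  c_2 = (0.530000 + 1.050000)/2 = 0.790000
  f(c_2) = f(0.790000) = 0.283039
  f(a) × f(c) < 0, new interval: [0.530000, 0.790000]

After 2 iteration(s), the approximation is c_2 = 0.790000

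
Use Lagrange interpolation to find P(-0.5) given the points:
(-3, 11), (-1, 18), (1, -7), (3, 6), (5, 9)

Lagrange interpolation formula:
P(x) = Σ yᵢ × Lᵢ(x)
where Lᵢ(x) = Π_{j≠i} (x - xⱼ)/(xᵢ - xⱼ)

L_0(-0.5) = (-0.5 - (-1))/(-3 - (-1)) × (-0.5 - 1)/(-3 - 1) × (-0.5 - 3)/(-3 - 3) × (-0.5 - 5)/(-3 - 5) = -0.037598
L_1(-0.5) = (-0.5 - (-3))/(-1 - (-3)) × (-0.5 - 1)/(-1 - 1) × (-0.5 - 3)/(-1 - 3) × (-0.5 - 5)/(-1 - 5) = 0.751953
L_2(-0.5) = (-0.5 - (-3))/(1 - (-3)) × (-0.5 - (-1))/(1 - (-1)) × (-0.5 - 3)/(1 - 3) × (-0.5 - 5)/(1 - 5) = 0.375977
L_3(-0.5) = (-0.5 - (-3))/(3 - (-3)) × (-0.5 - (-1))/(3 - (-1)) × (-0.5 - 1)/(3 - 1) × (-0.5 - 5)/(3 - 5) = -0.107422
L_4(-0.5) = (-0.5 - (-3))/(5 - (-3)) × (-0.5 - (-1))/(5 - (-1)) × (-0.5 - 1)/(5 - 1) × (-0.5 - 3)/(5 - 3) = 0.017090

P(-0.5) = 11×L_0(-0.5) + 18×L_1(-0.5) + (-7)×L_2(-0.5) + 6×L_3(-0.5) + 9×L_4(-0.5)
P(-0.5) = 9.999023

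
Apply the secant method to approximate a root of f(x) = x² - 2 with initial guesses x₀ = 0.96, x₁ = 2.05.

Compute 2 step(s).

f(x) = x² - 2
x₀ = 0.96, x₁ = 2.05

Secant formula: x_{n+1} = x_n - f(x_n)(x_n - x_{n-1})/(f(x_n) - f(x_{n-1}))

Iteration 1:
  f(0.960000) = -1.078400
  f(2.050000) = 2.202500
  x_2 = 2.050000 - 2.202500×(2.050000 - 0.960000)/(2.202500 - (-1.078400))
       = 1.318272
Iteration 2:
  f(2.050000) = 2.202500
  f(1.318272) = -0.262158
  x_3 = 1.318272 - (-0.262158)×(1.318272 - 2.050000)/(-0.262158 - 2.202500)
       = 1.396104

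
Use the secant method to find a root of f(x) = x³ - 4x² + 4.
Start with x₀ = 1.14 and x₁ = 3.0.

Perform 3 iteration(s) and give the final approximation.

f(x) = x³ - 4x² + 4
x₀ = 1.14, x₁ = 3.0

Secant formula: x_{n+1} = x_n - f(x_n)(x_n - x_{n-1})/(f(x_n) - f(x_{n-1}))

Iteration 1:
  f(1.140000) = 0.283144
  f(3.000000) = -5.000000
  x_2 = 3.000000 - (-5.000000)×(3.000000 - 1.140000)/(-5.000000 - 0.283144)
       = 1.239685
Iteration 2:
  f(3.000000) = -5.000000
  f(1.239685) = -0.242102
  x_3 = 1.239685 - (-0.242102)×(1.239685 - 3.000000)/(-0.242102 - (-5.000000))
       = 1.150112
Iteration 3:
  f(1.239685) = -0.242102
  f(1.150112) = 0.230287
  x_4 = 1.150112 - 0.230287×(1.150112 - 1.239685)/(0.230287 - (-0.242102))
       = 1.193778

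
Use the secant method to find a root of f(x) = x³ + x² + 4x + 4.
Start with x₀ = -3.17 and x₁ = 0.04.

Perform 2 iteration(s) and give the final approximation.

f(x) = x³ + x² + 4x + 4
x₀ = -3.17, x₁ = 0.04

Secant formula: x_{n+1} = x_n - f(x_n)(x_n - x_{n-1})/(f(x_n) - f(x_{n-1}))

Iteration 1:
  f(-3.170000) = -30.486113
  f(0.040000) = 4.161664
  x_2 = 0.040000 - 4.161664×(0.040000 - (-3.170000))/(4.161664 - (-30.486113))
       = -0.345564
Iteration 2:
  f(0.040000) = 4.161664
  f(-0.345564) = 2.695893
  x_3 = -0.345564 - 2.695893×(-0.345564 - 0.040000)/(2.695893 - 4.161664)
       = -1.054706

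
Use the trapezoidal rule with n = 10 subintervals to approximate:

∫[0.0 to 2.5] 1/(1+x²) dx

f(x) = 1/(1+x²)
a = 0.0, b = 2.5, n = 10
h = (b - a)/n = 0.250000

Trapezoidal rule: (h/2)[f(x₀) + 2f(x₁) + 2f(x₂) + ... + f(xₙ)]

x_0 = 0.0000, f(x_0) = 1.000000, coefficient = 1
x_1 = 0.2500, f(x_1) = 0.941176, coefficient = 2
x_2 = 0.5000, f(x_2) = 0.800000, coefficient = 2
x_3 = 0.7500, f(x_3) = 0.640000, coefficient = 2
x_4 = 1.0000, f(x_4) = 0.500000, coefficient = 2
x_5 = 1.2500, f(x_5) = 0.390244, coefficient = 2
x_6 = 1.5000, f(x_6) = 0.307692, coefficient = 2
x_7 = 1.7500, f(x_7) = 0.246154, coefficient = 2
x_8 = 2.0000, f(x_8) = 0.200000, coefficient = 2
x_9 = 2.2500, f(x_9) = 0.164948, coefficient = 2
x_10 = 2.5000, f(x_10) = 0.137931, coefficient = 1

I ≈ (0.250000/2) × 9.518361 = 1.189795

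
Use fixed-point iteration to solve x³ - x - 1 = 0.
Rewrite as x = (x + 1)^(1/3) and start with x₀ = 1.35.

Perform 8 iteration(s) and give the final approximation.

Equation: x³ - x - 1 = 0
Fixed-point form: x = (x + 1)^(1/3)
x₀ = 1.35

x_1 = g(1.350000) = 1.329503
x_2 = g(1.329503) = 1.325626
x_3 = g(1.325626) = 1.324890
x_4 = g(1.324890) = 1.324751
x_5 = g(1.324751) = 1.324724
x_6 = g(1.324724) = 1.324719
x_7 = g(1.324719) = 1.324718
x_8 = g(1.324718) = 1.324718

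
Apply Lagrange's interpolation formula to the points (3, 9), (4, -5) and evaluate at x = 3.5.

Lagrange interpolation formula:
P(x) = Σ yᵢ × Lᵢ(x)
where Lᵢ(x) = Π_{j≠i} (x - xⱼ)/(xᵢ - xⱼ)

L_0(3.5) = (3.5 - 4)/(3 - 4) = 0.500000
L_1(3.5) = (3.5 - 3)/(4 - 3) = 0.500000

P(3.5) = 9×L_0(3.5) + (-5)×L_1(3.5)
P(3.5) = 2.000000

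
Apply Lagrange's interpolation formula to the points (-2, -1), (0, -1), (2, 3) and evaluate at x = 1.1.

Lagrange interpolation formula:
P(x) = Σ yᵢ × Lᵢ(x)
where Lᵢ(x) = Π_{j≠i} (x - xⱼ)/(xᵢ - xⱼ)

L_0(1.1) = (1.1 - 0)/(-2 - 0) × (1.1 - 2)/(-2 - 2) = -0.123750
L_1(1.1) = (1.1 - (-2))/(0 - (-2)) × (1.1 - 2)/(0 - 2) = 0.697500
L_2(1.1) = (1.1 - (-2))/(2 - (-2)) × (1.1 - 0)/(2 - 0) = 0.426250

P(1.1) = (-1)×L_0(1.1) + (-1)×L_1(1.1) + 3×L_2(1.1)
P(1.1) = 0.705000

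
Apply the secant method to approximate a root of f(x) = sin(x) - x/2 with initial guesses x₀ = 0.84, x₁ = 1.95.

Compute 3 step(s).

f(x) = sin(x) - x/2
x₀ = 0.84, x₁ = 1.95

Secant formula: x_{n+1} = x_n - f(x_n)(x_n - x_{n-1})/(f(x_n) - f(x_{n-1}))

Iteration 1:
  f(0.840000) = 0.324643
  f(1.950000) = -0.046040
  x_2 = 1.950000 - (-0.046040)×(1.950000 - 0.840000)/(-0.046040 - 0.324643)
       = 1.812134
Iteration 2:
  f(1.950000) = -0.046040
  f(1.812134) = 0.064952
  x_3 = 1.812134 - 0.064952×(1.812134 - 1.950000)/(0.064952 - (-0.046040))
       = 1.892812
Iteration 3:
  f(1.812134) = 0.064952
  f(1.892812) = 0.002193
  x_4 = 1.892812 - 0.002193×(1.892812 - 1.812134)/(0.002193 - 0.064952)
       = 1.895632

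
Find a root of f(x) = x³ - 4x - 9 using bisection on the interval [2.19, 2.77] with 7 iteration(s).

f(x) = x³ - 4x - 9
Initial interval: [2.19, 2.77]

Iteration 1:
  c_1 = (2.190000 + 2.770000)/2 = 2.480000
  f(c_1) = f(2.480000) = -3.667008
  f(a) × f(c) ≥ 0, new interval: [2.480000, 2.770000]
Iteration 2:
  c_2 = (2.480000 + 2.770000)/2 = 2.625000
  f(c_2) = f(2.625000) = -1.412109
  f(a) × f(c) ≥ 0, new interval: [2.625000, 2.770000]
Iteration 3:
  c_3 = (2.625000 + 2.770000)/2 = 2.697500
  f(c_3) = f(2.697500) = -0.161624
  f(a) × f(c) ≥ 0, new interval: [2.697500, 2.770000]
Iteration 4:
  c_4 = (2.697500 + 2.770000)/2 = 2.733750
  f(c_4) = f(2.733750) = 0.495377
  f(a) × f(c) < 0, new interval: [2.697500, 2.733750]
Iteration 5:
  c_5 = (2.697500 + 2.733750)/2 = 2.715625
  f(c_5) = f(2.715625) = 0.164200
  f(a) × f(c) < 0, new interval: [2.697500, 2.715625]
Iteration 6:
  c_6 = (2.697500 + 2.715625)/2 = 2.706562
  f(c_6) = f(2.706562) = 0.000621
  f(a) × f(c) < 0, new interval: [2.697500, 2.706562]
Iteration 7:
  c_7 = (2.697500 + 2.706562)/2 = 2.702031
  f(c_7) = f(2.702031) = -0.080668
  f(a) × f(c) ≥ 0, new interval: [2.702031, 2.706562]

After 7 iteration(s), the approximation is c_7 = 2.702031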